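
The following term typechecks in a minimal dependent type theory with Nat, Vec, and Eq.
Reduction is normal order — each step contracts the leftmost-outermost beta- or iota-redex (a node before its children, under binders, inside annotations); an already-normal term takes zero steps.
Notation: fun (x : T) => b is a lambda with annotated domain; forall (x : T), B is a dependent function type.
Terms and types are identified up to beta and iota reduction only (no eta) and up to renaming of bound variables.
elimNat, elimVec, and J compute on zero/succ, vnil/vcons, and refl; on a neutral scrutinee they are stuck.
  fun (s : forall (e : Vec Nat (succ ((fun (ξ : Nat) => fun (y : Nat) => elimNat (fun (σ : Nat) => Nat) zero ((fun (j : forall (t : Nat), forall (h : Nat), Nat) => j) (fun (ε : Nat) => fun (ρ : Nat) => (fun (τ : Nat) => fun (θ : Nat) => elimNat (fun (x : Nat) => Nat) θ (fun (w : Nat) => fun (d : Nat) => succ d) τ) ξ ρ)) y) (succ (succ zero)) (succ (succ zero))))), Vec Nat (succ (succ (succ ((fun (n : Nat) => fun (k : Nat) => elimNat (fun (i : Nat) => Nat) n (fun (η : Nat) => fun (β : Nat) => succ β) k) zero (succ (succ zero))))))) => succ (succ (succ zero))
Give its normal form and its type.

reduced normal form:
  fun (s : forall (e : Vec Nat (succ (succ (succ (succ (succ zero)))))), Vec Nat (succ (succ (succ (succ (succ zero)))))) => succ (succ (succ zero))
the term's type:
  forall (s : forall (e : Vec Nat (succ (succ (succ (succ (succ zero)))))), Vec Nat (succ (succ (succ (succ (succ zero)))))), Nat


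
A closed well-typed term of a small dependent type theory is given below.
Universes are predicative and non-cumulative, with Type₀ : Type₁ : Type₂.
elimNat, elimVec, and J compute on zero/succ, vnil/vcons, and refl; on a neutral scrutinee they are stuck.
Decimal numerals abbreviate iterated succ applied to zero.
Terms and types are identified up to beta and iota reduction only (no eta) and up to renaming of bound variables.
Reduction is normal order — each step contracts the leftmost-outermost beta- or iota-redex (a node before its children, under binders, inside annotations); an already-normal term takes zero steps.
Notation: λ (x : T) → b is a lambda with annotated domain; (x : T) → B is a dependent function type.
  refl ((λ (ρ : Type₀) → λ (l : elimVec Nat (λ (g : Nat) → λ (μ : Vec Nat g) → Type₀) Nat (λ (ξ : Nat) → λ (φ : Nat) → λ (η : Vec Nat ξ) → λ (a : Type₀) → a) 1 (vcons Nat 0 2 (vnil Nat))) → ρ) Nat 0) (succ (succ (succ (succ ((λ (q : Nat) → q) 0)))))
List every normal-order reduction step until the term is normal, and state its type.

normal-order reduction sequence:
  refl ((λ (ρ : Type₀) → λ (l : elimVec Nat (λ (g : Nat) → λ (μ : Vec Nat g) → Type₀) Nat (λ (ξ : Nat) → λ (φ : Nat) → λ (η : Vec Nat ξ) → λ (a : Type₀) → a) 1 (vcons Nat 0 2 (vnil Nat))) → ρ) Nat 0) (succ (succ (succ (succ ((λ (q : Nat) → q) 0)))))
  ~> refl ((λ (ρ : elimVec Nat (λ (l : Nat) → λ (g : Vec Nat l) → Type₀) Nat (λ (μ : Nat) → λ (ξ : Nat) → λ (φ : Vec Nat μ) → λ (η : Type₀) → η) 1 (vcons Nat 0 2 (vnil Nat))) → Nat) 0) (succ (succ (succ (succ ((λ (a : Nat) → a) 0)))))
  ~> refl Nat (succ (succ (succ (succ ((λ (ρ : Nat) → ρ) 0)))))
  ~> refl Nat 4
inferred type:
  Eq Nat 4 4


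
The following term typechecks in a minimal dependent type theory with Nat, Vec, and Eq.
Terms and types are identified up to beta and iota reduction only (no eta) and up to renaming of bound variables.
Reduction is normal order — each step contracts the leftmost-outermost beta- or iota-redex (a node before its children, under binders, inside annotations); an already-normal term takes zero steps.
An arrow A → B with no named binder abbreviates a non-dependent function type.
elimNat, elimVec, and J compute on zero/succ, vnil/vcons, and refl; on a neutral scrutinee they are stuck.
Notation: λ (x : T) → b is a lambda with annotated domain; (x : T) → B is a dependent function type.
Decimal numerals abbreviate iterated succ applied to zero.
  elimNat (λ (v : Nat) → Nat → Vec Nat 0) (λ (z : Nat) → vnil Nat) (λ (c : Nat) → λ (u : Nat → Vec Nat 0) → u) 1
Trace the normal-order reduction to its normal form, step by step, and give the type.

normal-order reduction:
  elimNat (λ (v : Nat) → Nat → Vec Nat 0) (λ (z : Nat) → vnil Nat) (λ (c : Nat) → λ (u : Nat → Vec Nat 0) → u) 1
  ~> (λ (v : Nat) → λ (z : Nat → Vec Nat 0) → z) 0 (elimNat (λ (c : Nat) → Nat → Vec Nat 0) (λ (u : Nat) → vnil Nat) (λ (φ : Nat) → λ (s : Nat → Vec Nat 0) → s) 0)
  ~> (λ (v : Nat → Vec Nat 0) → v) (elimNat (λ (z : Nat) → Nat → Vec Nat 0) (λ (c : Nat) → vnil Nat) (λ (u : Nat) → λ (φ : Nat → Vec Nat 0) → φ) 0)
  ~> elimNat (λ (v : Nat) → Nat → Vec Nat 0) (λ (z : Nat) → vnil Nat) (λ (c : Nat) → λ (u : Nat → Vec Nat 0) → u) 0
  ~> λ (v : Nat) → vnil Nat
the term's type:
  Nat → Vec Nat 0


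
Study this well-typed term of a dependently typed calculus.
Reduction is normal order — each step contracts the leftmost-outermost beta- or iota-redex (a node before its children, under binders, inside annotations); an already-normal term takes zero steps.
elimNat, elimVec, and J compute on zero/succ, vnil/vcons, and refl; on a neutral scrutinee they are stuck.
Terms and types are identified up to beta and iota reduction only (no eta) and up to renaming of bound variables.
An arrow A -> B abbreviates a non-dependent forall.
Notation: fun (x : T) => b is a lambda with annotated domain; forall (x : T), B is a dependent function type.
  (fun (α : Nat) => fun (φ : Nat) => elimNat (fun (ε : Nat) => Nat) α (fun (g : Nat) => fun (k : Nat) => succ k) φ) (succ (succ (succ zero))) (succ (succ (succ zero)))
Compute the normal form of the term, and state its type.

normal form:
  succ (succ (succ (succ (succ (succ zero)))))
inferred type:
  Nat


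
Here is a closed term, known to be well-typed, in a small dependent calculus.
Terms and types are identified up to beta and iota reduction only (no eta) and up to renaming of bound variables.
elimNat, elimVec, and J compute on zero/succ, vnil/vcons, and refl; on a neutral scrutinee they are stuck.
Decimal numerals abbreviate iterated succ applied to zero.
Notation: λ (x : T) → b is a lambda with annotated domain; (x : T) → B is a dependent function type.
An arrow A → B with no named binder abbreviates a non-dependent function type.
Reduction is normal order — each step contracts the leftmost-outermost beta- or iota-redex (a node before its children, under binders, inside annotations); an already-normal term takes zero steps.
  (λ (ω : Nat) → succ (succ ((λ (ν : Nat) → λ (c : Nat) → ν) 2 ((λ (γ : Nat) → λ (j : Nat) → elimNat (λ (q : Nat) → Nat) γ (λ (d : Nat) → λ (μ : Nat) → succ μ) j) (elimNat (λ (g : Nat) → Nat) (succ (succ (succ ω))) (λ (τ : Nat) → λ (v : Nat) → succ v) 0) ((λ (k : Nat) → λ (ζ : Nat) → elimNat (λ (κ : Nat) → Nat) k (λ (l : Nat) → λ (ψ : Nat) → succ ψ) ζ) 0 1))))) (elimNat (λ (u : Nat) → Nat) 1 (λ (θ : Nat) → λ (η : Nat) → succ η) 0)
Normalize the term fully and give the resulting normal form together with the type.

resulting normal form:
  4
inferred type:
  Nat
observation: contracting a beta-redex first, the term normalizes in 3 steps.


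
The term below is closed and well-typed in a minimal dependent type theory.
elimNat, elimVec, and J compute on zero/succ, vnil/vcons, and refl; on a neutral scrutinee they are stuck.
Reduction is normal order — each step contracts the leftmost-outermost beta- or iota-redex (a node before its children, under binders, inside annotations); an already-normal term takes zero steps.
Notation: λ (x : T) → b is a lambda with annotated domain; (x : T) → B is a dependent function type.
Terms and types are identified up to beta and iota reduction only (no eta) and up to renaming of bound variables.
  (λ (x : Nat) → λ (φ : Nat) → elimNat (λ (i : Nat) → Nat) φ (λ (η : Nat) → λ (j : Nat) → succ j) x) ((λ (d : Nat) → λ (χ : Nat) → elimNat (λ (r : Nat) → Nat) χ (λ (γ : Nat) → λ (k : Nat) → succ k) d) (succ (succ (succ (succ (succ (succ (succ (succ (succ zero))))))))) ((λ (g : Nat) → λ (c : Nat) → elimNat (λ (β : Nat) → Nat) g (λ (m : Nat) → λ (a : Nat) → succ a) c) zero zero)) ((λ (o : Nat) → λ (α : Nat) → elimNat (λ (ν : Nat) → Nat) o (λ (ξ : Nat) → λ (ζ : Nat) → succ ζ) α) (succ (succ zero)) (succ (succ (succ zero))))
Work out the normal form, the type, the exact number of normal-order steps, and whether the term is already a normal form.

reduced normal form:
  succ (succ (succ (succ (succ (succ (succ (succ (succ (succ (succ (succ (succ (succ zero)))))))))))))
the term's type:
  Nat
normal-order step count: 75
started in normal form: no
first redex: a beta-redex


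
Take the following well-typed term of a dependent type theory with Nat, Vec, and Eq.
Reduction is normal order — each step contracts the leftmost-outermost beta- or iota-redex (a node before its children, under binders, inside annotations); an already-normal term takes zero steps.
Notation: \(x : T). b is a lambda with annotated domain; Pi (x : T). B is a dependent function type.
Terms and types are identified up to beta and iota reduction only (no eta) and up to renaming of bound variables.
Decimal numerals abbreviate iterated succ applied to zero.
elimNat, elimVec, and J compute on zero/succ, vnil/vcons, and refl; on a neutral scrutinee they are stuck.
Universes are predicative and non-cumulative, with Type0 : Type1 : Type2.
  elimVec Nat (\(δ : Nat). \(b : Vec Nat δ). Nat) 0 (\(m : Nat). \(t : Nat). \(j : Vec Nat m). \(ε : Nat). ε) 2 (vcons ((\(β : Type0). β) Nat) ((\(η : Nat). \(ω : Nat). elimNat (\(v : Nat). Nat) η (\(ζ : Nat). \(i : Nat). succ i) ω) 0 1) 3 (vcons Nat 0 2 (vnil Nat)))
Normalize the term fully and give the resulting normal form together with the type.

resulting normal form:
  0
type:
  Nat
observation: reduction starts at an elimVec iota-redex, and 11 normal-order steps reach the normal form.


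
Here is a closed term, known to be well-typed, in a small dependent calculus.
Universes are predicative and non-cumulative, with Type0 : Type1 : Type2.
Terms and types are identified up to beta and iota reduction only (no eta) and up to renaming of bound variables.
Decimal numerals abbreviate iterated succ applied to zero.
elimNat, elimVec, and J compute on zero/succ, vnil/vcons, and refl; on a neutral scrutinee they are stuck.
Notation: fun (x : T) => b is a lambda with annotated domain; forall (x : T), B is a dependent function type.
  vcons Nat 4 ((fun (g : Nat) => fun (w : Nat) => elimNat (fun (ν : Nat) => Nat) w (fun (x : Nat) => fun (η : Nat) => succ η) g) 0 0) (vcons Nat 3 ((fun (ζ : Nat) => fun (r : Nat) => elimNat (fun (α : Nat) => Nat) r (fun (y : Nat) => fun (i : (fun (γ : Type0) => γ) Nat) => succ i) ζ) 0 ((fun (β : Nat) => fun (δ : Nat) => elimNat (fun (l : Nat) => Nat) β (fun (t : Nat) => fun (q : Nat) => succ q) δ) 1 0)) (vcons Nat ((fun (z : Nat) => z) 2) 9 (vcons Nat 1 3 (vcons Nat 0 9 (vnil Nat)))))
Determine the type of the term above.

type:
  Vec Nat 5


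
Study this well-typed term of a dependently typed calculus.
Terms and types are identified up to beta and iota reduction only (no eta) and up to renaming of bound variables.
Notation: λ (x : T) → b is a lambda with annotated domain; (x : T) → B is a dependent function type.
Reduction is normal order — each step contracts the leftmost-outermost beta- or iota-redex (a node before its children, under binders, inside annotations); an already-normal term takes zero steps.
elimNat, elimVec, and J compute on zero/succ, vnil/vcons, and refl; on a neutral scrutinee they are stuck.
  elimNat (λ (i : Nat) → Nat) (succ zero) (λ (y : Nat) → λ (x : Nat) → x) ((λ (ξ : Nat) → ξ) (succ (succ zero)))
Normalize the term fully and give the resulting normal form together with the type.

resulting normal form:
  succ zero
type:
  Nat


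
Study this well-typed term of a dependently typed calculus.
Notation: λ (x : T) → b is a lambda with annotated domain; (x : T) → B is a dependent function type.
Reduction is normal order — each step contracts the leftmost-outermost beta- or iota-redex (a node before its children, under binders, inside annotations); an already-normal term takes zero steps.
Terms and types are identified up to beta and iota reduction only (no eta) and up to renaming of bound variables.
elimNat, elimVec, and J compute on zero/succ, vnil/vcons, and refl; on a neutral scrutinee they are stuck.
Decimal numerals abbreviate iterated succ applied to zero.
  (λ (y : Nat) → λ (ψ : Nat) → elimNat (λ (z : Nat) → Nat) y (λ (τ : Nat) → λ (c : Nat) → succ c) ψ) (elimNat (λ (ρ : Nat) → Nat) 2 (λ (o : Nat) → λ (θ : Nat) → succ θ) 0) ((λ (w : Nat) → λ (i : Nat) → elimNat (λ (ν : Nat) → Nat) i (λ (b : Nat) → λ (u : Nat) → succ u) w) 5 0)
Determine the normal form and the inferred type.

normal form:
  7
the term's type:
  Nat


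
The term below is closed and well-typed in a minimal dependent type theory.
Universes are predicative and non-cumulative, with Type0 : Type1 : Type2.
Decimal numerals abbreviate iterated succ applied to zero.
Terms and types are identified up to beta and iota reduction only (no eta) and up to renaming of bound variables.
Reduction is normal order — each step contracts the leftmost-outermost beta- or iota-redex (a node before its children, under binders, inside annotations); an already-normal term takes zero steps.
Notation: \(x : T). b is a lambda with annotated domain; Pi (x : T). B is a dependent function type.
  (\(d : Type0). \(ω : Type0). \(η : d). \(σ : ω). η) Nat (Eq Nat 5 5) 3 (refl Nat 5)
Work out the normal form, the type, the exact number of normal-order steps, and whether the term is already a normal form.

reduced normal form:
  3
type:
  Nat
steps to reach normal form (normal order): 4
already normal: no
first redex: a beta-redex


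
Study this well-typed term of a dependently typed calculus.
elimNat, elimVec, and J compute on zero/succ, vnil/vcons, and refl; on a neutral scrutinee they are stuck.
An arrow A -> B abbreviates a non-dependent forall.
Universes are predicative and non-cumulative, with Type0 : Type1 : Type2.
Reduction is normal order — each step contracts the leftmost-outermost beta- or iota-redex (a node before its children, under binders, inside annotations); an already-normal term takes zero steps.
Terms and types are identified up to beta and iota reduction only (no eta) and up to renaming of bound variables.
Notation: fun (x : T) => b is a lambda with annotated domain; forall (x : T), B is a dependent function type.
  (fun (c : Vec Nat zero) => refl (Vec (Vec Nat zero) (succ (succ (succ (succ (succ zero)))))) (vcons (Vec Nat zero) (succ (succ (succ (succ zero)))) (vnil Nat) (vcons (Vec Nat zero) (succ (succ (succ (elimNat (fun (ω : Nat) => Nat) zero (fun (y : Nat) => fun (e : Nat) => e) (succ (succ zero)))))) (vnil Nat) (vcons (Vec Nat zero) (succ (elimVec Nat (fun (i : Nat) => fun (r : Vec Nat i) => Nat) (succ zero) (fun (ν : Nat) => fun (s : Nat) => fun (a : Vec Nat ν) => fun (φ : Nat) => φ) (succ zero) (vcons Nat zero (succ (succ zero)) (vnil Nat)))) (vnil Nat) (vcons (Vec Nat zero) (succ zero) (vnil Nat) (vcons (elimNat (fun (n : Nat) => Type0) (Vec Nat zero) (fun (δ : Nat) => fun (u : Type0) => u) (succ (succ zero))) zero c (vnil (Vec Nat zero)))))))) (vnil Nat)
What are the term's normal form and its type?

resulting normal form:
  refl (Vec (Vec Nat zero) (succ (succ (succ (succ (succ zero)))))) (vcons (Vec Nat zero) (succ (succ (succ (succ zero)))) (vnil Nat) (vcons (Vec Nat zero) (succ (succ (succ zero))) (vnil Nat) (vcons (Vec Nat zero) (succ (succ zero)) (vnil Nat) (vcons (Vec Nat zero) (succ zero) (vnil Nat) (vcons (Vec Nat zero) zero (vnil Nat) (vnil (Vec Nat zero)))))))
type:
  Eq (Vec (Vec Nat zero) (succ (succ (succ (succ (succ zero)))))) (vcons (Vec Nat zero) (succ (succ (succ (succ zero)))) (vnil Nat) (vcons (Vec Nat zero) (succ (succ (succ zero))) (vnil Nat) (vcons (Vec Nat zero) (succ (succ zero)) (vnil Nat) (vcons (Vec Nat zero) (succ zero) (vnil Nat) (vcons (Vec Nat zero) zero (vnil Nat) (vnil (Vec Nat zero))))))) (vcons (Vec Nat zero) (succ (succ (succ (succ zero)))) (vnil Nat) (vcons (Vec Nat zero) (succ (succ (succ zero))) (vnil Nat) (vcons (Vec Nat zero) (succ (succ zero)) (vnil Nat) (vcons (Vec Nat zero) (succ zero) (vnil Nat) (vcons (Vec Nat zero) zero (vnil Nat) (vnil (Vec Nat zero)))))))
observation: the term reaches its normal form after 21 normal-order steps.


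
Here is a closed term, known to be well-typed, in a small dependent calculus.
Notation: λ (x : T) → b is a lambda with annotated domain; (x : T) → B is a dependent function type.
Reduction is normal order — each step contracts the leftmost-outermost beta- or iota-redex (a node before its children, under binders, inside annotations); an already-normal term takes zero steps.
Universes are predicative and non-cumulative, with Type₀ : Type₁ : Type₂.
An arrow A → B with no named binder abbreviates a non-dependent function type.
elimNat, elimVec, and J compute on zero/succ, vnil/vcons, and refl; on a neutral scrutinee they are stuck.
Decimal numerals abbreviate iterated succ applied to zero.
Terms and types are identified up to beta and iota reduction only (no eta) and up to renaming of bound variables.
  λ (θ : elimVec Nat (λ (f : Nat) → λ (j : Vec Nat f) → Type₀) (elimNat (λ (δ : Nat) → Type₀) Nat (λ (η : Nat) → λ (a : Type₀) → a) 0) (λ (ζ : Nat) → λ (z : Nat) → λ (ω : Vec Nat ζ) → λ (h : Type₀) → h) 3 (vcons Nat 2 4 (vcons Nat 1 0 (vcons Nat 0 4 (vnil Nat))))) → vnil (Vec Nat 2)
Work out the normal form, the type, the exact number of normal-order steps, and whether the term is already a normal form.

normal form:
  λ (θ : Nat) → vnil (Vec Nat 2)
type:
  Nat → Vec (Vec Nat 2) 0
steps to reach normal form (normal order): 17
term was already normal: no
first redex: an elimVec iota-redex


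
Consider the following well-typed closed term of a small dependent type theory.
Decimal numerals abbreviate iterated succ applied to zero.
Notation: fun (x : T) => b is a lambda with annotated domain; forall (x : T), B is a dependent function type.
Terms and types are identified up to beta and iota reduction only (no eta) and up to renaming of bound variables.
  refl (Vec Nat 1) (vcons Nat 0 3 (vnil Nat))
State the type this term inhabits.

inferred type:
  Eq (Vec Nat 1) (vcons Nat 0 3 (vnil Nat)) (vcons Nat 0 3 (vnil Nat))


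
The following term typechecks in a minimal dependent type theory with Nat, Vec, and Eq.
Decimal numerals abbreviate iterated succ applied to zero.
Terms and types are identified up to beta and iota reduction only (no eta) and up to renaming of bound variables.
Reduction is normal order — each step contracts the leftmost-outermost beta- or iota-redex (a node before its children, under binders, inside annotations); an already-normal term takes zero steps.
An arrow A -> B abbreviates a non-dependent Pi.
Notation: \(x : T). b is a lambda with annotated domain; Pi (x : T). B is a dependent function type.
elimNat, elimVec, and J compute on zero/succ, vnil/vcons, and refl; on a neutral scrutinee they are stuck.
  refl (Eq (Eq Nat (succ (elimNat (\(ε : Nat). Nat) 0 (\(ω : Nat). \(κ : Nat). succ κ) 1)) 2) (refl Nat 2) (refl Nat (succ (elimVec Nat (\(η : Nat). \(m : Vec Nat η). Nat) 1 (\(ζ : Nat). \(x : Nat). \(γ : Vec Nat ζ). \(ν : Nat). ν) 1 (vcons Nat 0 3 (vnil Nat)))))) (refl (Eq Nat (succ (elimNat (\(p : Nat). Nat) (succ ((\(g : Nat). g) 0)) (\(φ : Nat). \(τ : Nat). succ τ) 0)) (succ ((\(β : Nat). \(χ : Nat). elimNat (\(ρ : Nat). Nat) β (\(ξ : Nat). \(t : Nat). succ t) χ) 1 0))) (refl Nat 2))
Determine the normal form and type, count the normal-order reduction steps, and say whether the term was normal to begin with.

resulting normal form:
  refl (Eq (Eq Nat 2 2) (refl Nat 2) (refl Nat 2)) (refl (Eq Nat 2 2) (refl Nat 2))
inferred type:
  Eq (Eq (Eq Nat 2 2) (refl Nat 2) (refl Nat 2)) (refl (Eq Nat 2 2) (refl Nat 2)) (refl (Eq Nat 2 2) (refl Nat 2))
steps to reach normal form (normal order): 15
started in normal form: no
first contracted redex: an elimNat iota-redex


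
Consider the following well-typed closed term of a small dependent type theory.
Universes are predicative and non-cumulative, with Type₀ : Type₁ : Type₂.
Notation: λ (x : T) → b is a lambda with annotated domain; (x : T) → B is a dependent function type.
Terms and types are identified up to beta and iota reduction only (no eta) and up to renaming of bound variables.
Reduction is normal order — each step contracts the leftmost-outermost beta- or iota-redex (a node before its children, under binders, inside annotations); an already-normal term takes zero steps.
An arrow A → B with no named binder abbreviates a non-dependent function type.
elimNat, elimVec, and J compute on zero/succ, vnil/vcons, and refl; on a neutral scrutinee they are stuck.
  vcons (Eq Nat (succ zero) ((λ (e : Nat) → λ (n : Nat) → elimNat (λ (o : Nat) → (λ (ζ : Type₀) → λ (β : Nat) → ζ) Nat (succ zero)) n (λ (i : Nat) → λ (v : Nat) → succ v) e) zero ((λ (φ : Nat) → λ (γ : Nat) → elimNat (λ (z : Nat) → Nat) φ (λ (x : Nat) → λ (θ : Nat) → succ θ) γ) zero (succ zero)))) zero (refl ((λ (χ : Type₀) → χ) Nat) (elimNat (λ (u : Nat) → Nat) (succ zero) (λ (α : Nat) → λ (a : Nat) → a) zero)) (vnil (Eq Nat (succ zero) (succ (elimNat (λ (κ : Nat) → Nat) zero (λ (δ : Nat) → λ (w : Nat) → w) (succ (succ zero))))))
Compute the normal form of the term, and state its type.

normal form:
  vcons (Eq Nat (succ zero) (succ zero)) zero (refl Nat (succ zero)) (vnil (Eq Nat (succ zero) (succ zero)))
inferred type:
  Vec (Eq Nat (succ zero) (succ zero)) (succ zero)
observation: normalization takes exactly 18 steps under the normal-order strategy.


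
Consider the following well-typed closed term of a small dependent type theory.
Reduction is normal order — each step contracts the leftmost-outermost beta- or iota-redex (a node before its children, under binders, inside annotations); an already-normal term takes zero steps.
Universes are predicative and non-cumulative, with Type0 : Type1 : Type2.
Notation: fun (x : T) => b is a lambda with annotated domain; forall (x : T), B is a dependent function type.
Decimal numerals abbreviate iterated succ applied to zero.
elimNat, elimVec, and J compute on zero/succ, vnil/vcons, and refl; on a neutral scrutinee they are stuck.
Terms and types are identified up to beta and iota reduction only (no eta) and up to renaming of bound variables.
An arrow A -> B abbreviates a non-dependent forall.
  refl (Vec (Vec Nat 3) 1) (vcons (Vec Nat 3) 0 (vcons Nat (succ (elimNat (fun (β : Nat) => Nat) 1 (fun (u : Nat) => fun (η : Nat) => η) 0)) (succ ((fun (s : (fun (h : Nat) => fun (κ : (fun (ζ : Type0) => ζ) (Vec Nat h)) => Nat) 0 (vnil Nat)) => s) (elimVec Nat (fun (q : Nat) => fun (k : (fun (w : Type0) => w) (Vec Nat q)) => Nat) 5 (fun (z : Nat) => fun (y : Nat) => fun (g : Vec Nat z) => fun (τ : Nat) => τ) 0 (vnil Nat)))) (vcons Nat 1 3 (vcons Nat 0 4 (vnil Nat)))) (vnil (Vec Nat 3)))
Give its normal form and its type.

reduced normal form:
  refl (Vec (Vec Nat 3) 1) (vcons (Vec Nat 3) 0 (vcons Nat 2 6 (vcons Nat 1 3 (vcons Nat 0 4 (vnil Nat)))) (vnil (Vec Nat 3)))
the term's type:
  Eq (Vec (Vec Nat 3) 1) (vcons (Vec Nat 3) 0 (vcons Nat 2 6 (vcons Nat 1 3 (vcons Nat 0 4 (vnil Nat)))) (vnil (Vec Nat 3))) (vcons (Vec Nat 3) 0 (vcons Nat 2 6 (vcons Nat 1 3 (vcons Nat 0 4 (vnil Nat)))) (vnil (Vec Nat 3)))
observation: reduction starts at an elimNat iota-redex, and 3 normal-order steps reach the normal form.


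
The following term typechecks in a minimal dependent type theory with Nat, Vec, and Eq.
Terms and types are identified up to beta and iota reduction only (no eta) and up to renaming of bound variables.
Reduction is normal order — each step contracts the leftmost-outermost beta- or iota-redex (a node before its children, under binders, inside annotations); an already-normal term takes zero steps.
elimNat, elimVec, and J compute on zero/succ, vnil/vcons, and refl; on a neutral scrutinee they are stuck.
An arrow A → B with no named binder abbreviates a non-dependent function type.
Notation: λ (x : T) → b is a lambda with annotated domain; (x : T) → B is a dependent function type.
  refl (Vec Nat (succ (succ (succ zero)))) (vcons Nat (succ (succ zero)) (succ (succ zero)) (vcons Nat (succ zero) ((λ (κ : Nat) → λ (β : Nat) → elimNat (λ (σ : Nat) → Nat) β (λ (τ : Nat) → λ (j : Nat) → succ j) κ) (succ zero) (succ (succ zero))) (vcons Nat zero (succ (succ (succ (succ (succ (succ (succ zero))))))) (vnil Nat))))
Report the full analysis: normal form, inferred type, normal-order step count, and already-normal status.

resulting normal form:
  refl (Vec Nat (succ (succ (succ zero)))) (vcons Nat (succ (succ zero)) (succ (succ zero)) (vcons Nat (succ zero) (succ (succ (succ zero))) (vcons Nat zero (succ (succ (succ (succ (succ (succ (succ zero))))))) (vnil Nat))))
the term's type:
  Eq (Vec Nat (succ (succ (succ zero)))) (vcons Nat (succ (succ zero)) (succ (succ zero)) (vcons Nat (succ zero) (succ (succ (succ zero))) (vcons Nat zero (succ (succ (succ (succ (succ (succ (succ zero))))))) (vnil Nat)))) (vcons Nat (succ (succ zero)) (succ (succ zero)) (vcons Nat (succ zero) (succ (succ (succ zero))) (vcons Nat zero (succ (succ (succ (succ (succ (succ (succ zero))))))) (vnil Nat))))
steps to reach normal form (normal order): 6
term was already normal: no
first contracted redex: a beta-redex


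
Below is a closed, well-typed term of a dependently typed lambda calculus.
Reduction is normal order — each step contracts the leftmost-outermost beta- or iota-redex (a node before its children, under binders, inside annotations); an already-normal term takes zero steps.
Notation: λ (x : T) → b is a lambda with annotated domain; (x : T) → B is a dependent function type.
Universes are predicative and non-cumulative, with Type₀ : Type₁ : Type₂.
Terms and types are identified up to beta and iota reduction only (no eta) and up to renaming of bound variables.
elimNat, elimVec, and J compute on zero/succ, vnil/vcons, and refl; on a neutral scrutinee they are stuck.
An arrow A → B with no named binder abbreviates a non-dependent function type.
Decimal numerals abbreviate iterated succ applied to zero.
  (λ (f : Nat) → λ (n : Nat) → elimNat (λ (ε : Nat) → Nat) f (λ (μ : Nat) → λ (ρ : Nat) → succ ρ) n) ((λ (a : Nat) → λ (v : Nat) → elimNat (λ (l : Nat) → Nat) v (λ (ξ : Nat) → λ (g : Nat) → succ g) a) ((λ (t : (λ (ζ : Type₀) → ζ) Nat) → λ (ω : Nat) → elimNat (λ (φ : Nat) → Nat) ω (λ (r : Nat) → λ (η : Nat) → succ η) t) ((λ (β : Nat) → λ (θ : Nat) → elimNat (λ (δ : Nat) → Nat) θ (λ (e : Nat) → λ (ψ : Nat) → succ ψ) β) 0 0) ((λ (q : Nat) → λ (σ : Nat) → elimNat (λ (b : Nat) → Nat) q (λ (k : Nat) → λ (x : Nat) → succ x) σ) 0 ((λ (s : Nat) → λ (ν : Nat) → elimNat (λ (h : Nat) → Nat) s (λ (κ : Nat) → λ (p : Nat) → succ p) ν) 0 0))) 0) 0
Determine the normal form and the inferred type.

resulting normal form:
  0
inferred type:
  Nat


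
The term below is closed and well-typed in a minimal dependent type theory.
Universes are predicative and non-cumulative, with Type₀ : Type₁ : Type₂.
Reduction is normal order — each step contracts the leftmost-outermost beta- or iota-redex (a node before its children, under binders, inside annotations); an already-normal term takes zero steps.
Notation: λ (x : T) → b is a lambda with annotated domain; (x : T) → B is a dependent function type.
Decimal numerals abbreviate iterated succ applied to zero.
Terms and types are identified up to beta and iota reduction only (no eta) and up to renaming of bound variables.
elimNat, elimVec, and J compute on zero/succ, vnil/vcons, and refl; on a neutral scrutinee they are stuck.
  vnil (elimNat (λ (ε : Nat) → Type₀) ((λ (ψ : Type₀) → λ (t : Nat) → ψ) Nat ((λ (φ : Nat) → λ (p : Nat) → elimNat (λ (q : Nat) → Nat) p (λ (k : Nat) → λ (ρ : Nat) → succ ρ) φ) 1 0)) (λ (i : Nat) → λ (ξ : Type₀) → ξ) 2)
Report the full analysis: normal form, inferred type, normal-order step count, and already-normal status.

resulting normal form:
  vnil Nat
the term's type:
  Vec Nat 0
steps to reach normal form (normal order): 9
already normal: no
first redex: an elimNat iota-redex


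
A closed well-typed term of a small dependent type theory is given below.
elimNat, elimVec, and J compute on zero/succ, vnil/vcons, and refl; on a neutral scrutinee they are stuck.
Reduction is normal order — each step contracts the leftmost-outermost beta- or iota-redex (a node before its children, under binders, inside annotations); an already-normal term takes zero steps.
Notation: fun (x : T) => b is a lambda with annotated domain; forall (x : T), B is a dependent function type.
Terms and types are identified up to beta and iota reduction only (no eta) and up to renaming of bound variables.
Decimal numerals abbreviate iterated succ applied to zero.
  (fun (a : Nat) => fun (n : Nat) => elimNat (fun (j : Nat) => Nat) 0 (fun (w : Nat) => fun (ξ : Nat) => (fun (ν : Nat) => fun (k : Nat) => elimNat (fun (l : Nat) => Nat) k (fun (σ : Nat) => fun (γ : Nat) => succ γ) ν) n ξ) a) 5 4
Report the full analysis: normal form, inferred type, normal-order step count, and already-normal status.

reduced normal form:
  20
type:
  Nat
steps to reach normal form (normal order): 93
started in normal form: no
first contracted redex: a beta-redex


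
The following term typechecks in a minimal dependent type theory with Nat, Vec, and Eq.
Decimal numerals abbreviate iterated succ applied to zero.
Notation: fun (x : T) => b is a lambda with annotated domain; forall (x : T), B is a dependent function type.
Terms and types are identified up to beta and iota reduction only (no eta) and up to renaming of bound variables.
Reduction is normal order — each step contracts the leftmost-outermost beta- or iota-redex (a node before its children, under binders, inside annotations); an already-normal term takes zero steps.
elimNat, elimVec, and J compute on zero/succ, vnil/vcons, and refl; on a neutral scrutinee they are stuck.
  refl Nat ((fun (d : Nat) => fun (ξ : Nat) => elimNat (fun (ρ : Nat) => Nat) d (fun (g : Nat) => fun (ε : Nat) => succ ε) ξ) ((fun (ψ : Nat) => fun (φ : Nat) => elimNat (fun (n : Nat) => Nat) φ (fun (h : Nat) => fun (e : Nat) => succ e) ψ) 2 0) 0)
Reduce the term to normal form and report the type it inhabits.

reduced normal form:
  refl Nat 2
type:
  Eq Nat 2 2
observation: reduction starts at a beta-redex, and 12 normal-order steps reach the normal form.


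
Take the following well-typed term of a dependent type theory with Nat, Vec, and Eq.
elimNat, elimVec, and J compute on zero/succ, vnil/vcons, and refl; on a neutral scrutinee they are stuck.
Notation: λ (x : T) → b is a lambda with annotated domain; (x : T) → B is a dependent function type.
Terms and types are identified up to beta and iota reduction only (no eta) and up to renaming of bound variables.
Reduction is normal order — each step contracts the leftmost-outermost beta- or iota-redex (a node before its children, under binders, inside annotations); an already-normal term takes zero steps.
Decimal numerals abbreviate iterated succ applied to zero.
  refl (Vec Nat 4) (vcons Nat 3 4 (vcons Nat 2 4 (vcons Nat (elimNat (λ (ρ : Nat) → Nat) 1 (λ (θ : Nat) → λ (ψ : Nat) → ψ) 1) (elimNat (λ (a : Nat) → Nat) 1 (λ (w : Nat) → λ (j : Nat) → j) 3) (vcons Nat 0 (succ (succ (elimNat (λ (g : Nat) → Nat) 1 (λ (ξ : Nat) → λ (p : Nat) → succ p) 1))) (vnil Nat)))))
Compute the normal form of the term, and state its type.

reduced normal form:
  refl (Vec Nat 4) (vcons Nat 3 4 (vcons Nat 2 4 (vcons Nat 1 1 (vcons Nat 0 4 (vnil Nat)))))
inferred type:
  Eq (Vec Nat 4) (vcons Nat 3 4 (vcons Nat 2 4 (vcons Nat 1 1 (vcons Nat 0 4 (vnil Nat))))) (vcons Nat 3 4 (vcons Nat 2 4 (vcons Nat 1 1 (vcons Nat 0 4 (vnil Nat)))))
observation: contracting an elimNat iota-redex first, the term normalizes in 18 steps.


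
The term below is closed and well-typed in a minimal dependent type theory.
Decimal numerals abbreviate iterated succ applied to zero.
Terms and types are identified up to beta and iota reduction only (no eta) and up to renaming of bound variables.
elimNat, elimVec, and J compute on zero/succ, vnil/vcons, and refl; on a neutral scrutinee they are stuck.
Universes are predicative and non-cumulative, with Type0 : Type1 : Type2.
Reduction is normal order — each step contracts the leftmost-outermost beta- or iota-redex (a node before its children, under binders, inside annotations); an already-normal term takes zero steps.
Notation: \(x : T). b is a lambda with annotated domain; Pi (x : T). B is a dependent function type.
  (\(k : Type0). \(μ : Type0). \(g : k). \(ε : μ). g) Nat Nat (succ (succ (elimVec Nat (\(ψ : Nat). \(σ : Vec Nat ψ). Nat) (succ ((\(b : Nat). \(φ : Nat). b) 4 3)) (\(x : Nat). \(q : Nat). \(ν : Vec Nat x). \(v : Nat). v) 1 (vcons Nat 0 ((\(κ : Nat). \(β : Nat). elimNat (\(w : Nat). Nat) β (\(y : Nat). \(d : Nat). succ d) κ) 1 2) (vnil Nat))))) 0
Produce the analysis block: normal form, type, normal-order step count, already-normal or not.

resulting normal form:
  7
type:
  Nat
normal-order step count: 12
term was already normal: no
first redex: a beta-redex


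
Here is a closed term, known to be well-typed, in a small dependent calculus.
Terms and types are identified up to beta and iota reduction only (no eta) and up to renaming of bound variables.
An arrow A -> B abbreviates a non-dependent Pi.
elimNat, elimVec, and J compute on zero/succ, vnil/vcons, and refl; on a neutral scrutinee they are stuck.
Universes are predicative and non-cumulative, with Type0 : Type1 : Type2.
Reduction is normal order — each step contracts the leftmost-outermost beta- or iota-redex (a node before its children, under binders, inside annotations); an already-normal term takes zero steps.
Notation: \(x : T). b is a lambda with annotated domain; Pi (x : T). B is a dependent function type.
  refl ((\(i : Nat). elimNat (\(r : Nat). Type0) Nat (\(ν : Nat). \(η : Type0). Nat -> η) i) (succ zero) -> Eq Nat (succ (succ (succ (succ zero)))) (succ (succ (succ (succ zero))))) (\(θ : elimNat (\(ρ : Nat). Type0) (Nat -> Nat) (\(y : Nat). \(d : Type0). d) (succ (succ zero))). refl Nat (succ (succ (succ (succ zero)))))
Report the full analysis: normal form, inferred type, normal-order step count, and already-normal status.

normal form:
  refl ((Nat -> Nat) -> Eq Nat (succ (succ (succ (succ zero)))) (succ (succ (succ (succ zero))))) (\(i : Nat -> Nat). refl Nat (succ (succ (succ (succ zero)))))
type:
  Eq ((Nat -> Nat) -> Eq Nat (succ (succ (succ (succ zero)))) (succ (succ (succ (succ zero))))) (\(i : Nat -> Nat). refl Nat (succ (succ (succ (succ zero))))) (\(r : Nat -> Nat). refl Nat (succ (succ (succ (succ zero)))))
steps to reach normal form (normal order): 12
term was already normal: no
first redex: a beta-redex


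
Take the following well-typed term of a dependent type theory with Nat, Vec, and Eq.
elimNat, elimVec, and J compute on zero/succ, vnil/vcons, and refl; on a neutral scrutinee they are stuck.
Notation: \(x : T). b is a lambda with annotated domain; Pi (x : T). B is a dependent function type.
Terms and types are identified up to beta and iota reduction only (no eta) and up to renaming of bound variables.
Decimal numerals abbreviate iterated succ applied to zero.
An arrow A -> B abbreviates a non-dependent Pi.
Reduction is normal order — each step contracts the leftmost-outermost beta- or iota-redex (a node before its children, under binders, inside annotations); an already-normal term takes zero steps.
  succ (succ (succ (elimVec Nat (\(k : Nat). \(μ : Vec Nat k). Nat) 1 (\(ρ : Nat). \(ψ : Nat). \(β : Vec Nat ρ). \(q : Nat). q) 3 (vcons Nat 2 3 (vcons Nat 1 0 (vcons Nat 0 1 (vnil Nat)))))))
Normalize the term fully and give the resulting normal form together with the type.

reduced normal form:
  4
inferred type:
  Nat


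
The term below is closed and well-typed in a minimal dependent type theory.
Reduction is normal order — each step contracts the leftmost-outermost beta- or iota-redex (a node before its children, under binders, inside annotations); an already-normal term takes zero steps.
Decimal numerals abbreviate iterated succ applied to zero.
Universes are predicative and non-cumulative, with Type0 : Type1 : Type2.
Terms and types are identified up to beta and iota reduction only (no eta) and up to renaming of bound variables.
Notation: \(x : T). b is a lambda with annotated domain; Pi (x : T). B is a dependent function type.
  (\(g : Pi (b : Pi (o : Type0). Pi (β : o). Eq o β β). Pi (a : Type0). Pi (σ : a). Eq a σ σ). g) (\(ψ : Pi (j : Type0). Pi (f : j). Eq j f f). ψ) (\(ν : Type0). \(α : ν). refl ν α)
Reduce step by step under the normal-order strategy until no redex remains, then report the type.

normal-order reduction:
  (\(g : Pi (b : Pi (o : Type0). Pi (β : o). Eq o β β). Pi (a : Type0). Pi (σ : a). Eq a σ σ). g) (\(ψ : Pi (j : Type0). Pi (f : j). Eq j f f). ψ) (\(ν : Type0). \(α : ν). refl ν α)
  ~> (\(g : Pi (b : Type0). Pi (o : b). Eq b o o). g) (\(β : Type0). \(a : β). refl β a)
  ~> \(g : Type0). \(b : g). refl g b
the term's type:
  Pi (g : Type0). Pi (b : g). Eq g b b


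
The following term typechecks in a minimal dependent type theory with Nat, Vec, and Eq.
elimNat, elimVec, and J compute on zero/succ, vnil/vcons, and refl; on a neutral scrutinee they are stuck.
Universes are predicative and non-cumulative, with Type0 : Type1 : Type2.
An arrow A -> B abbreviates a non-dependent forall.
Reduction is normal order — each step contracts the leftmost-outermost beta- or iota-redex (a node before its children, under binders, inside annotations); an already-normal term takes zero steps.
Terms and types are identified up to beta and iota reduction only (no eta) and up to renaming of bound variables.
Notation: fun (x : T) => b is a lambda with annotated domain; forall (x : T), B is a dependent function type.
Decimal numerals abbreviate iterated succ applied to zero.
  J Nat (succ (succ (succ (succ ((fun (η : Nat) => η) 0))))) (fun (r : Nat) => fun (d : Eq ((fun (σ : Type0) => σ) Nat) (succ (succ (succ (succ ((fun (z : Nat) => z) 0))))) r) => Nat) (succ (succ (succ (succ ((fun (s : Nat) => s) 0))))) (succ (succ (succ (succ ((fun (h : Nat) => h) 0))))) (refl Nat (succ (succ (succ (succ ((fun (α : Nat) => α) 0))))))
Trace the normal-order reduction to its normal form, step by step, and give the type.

reduction (normal order):
  J Nat (succ (succ (succ (succ ((fun (η : Nat) => η) 0))))) (fun (r : Nat) => fun (d : Eq ((fun (σ : Type0) => σ) Nat) (succ (succ (succ (succ ((fun (z : Nat) => z) 0))))) r) => Nat) (succ (succ (succ (succ ((fun (s : Nat) => s) 0))))) (succ (succ (succ (succ ((fun (h : Nat) => h) 0))))) (refl Nat (succ (succ (succ (succ ((fun (α : Nat) => α) 0))))))
  ~> succ (succ (succ (succ ((fun (η : Nat) => η) 0))))
  ~> 4
the term's type:
  Nat


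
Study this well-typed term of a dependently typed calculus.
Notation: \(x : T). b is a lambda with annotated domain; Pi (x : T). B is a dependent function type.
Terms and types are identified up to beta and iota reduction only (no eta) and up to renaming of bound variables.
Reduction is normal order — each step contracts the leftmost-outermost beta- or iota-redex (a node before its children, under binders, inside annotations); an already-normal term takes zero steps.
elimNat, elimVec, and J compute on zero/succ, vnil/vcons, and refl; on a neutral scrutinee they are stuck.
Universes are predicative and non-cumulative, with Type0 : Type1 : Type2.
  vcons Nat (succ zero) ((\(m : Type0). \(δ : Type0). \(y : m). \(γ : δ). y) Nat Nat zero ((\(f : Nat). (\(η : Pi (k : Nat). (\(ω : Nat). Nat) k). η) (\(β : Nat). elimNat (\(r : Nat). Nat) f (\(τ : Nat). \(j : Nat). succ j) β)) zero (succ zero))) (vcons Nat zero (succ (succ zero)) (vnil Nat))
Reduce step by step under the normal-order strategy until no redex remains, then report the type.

normal-order reduction:
  vcons Nat (succ zero) ((\(m : Type0). \(δ : Type0). \(y : m). \(γ : δ). y) Nat Nat zero ((\(f : Nat). (\(η : Pi (k : Nat). (\(ω : Nat). Nat) k). η) (\(β : Nat). elimNat (\(r : Nat). Nat) f (\(τ : Nat). \(j : Nat). succ j) β)) zero (succ zero))) (vcons Nat zero (succ (succ zero)) (vnil Nat))
  ~> vcons Nat (succ zero) ((\(m : Type0). \(δ : Nat). \(y : m). δ) Nat zero ((\(γ : Nat). (\(f : Pi (η : Nat). (\(k : Nat). Nat) η). f) (\(ω : Nat). elimNat (\(β : Nat). Nat) γ (\(r : Nat). \(τ : Nat). succ τ) ω)) zero (succ zero))) (vcons Nat zero (succ (succ zero)) (vnil Nat))
  ~> vcons Nat (succ zero) ((\(m : Nat). \(δ : Nat). m) zero ((\(y : Nat). (\(γ : Pi (f : Nat). (\(η : Nat). Nat) f). γ) (\(k : Nat). elimNat (\(ω : Nat). Nat) y (\(β : Nat). \(r : Nat). succ r) k)) zero (succ zero))) (vcons Nat zero (succ (succ zero)) (vnil Nat))
  ~> vcons Nat (succ zero) ((\(m : Nat). zero) ((\(δ : Nat). (\(y : Pi (γ : Nat). (\(f : Nat). Nat) γ). y) (\(η : Nat). elimNat (\(k : Nat). Nat) δ (\(ω : Nat). \(β : Nat). succ β) η)) zero (succ zero))) (vcons Nat zero (succ (succ zero)) (vnil Nat))
  ~> vcons Nat (succ zero) zero (vcons Nat zero (succ (succ zero)) (vnil Nat))
the term's type:
  Vec Nat (succ (succ zero))
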